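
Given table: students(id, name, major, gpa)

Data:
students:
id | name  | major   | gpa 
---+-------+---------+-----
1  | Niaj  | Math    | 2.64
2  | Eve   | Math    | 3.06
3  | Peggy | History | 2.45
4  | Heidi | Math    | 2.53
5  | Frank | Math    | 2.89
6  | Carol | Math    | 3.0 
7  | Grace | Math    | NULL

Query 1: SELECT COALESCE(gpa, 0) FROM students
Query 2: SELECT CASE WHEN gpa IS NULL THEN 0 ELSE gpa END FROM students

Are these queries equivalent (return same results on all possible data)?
Yes, equivalent

Both queries return: [(0,), (2.45,), (2.53,), (2.64,), (2.89,), (3.0,), (3.06,)]

Reason: COALESCE vs CASE for NULL handling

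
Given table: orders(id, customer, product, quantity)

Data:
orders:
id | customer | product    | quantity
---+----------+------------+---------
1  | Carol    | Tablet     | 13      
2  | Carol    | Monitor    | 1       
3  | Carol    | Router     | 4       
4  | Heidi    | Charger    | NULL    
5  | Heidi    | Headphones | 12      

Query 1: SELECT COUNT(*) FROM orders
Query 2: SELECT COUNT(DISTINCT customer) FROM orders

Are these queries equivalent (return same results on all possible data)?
No, not equivalent

Query 1 returns: [(5,)]
Query 2 returns: [(2,)]

Reason: COUNT(*) counts rows, COUNT(DISTINCT customer) counts unique customers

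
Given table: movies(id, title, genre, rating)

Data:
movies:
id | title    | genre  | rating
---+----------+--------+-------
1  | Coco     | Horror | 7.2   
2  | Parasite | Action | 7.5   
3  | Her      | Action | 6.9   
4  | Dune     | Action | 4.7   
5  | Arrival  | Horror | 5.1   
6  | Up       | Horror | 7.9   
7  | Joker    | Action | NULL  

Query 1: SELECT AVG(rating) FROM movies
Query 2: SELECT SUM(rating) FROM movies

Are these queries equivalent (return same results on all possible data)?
No, not equivalent

Query 1 returns: [(6.55,)]
Query 2 returns: [(39.3,)]

Reason: AVG vs SUM give different aggregate values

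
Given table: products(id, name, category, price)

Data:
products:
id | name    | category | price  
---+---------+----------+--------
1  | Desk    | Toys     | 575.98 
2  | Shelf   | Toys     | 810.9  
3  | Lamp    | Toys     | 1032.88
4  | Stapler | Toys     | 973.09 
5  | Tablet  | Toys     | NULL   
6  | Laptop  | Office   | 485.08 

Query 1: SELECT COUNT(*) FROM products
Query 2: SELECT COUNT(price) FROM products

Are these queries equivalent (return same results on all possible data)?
No, not equivalent

Query 1 returns: [(6,)]
Query 2 returns: [(5,)]

Reason: COUNT(*) includes NULLs, COUNT(column) excludes them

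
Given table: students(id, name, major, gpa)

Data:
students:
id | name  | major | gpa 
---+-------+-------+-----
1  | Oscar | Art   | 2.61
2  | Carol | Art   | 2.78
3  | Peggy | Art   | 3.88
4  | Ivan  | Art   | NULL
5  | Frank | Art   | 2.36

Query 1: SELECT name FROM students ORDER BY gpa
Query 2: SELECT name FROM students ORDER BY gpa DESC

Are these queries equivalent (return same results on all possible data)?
No, not equivalent

Query 1 returns: [('Ivan',), ('Frank',), ('Oscar',), ('Carol',), ('Peggy',)]
Query 2 returns: [('Peggy',), ('Carol',), ('Oscar',), ('Frank',), ('Ivan',)]

Reason: ASC vs DESC gives opposite ordering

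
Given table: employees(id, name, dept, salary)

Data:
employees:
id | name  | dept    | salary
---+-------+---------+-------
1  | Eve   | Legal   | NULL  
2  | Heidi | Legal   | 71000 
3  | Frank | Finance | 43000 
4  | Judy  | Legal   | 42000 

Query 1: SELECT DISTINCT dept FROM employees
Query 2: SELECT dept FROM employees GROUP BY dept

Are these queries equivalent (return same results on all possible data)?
Yes, equivalent

Both queries return: [('Finance',), ('Legal',)]

Reason: Both get unique depts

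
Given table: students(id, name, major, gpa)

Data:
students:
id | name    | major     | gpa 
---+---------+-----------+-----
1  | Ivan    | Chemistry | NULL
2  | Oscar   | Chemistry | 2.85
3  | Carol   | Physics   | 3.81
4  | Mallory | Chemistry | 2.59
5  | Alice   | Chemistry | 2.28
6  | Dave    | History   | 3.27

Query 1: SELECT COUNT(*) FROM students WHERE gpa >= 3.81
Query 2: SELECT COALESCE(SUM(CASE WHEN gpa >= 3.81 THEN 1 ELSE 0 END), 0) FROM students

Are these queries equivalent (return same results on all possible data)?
Yes, equivalent

Both queries return: [(1,)]

Reason: COUNT with WHERE vs conditional SUM (COALESCE handles empty-table NULL)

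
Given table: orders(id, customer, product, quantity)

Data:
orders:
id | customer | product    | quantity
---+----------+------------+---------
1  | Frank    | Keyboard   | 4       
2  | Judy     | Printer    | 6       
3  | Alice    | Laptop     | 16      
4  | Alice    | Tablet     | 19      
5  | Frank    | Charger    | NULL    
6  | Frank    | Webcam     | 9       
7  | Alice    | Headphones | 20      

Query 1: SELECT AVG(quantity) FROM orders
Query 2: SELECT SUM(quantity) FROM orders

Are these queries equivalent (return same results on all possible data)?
No, not equivalent

Query 1 returns: [(12.333333333333334,)]
Query 2 returns: [(74,)]

Reason: AVG vs SUM give different aggregate values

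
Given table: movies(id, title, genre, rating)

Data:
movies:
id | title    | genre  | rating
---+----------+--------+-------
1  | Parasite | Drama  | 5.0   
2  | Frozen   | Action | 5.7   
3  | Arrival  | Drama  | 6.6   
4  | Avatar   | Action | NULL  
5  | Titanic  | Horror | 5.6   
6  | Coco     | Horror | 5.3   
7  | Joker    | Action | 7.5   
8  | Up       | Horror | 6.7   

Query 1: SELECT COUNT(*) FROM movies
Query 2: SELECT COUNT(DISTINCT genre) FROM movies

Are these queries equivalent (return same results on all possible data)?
No, not equivalent

Query 1 returns: [(8,)]
Query 2 returns: [(3,)]

Reason: COUNT(*) counts rows, COUNT(DISTINCT genre) counts unique genres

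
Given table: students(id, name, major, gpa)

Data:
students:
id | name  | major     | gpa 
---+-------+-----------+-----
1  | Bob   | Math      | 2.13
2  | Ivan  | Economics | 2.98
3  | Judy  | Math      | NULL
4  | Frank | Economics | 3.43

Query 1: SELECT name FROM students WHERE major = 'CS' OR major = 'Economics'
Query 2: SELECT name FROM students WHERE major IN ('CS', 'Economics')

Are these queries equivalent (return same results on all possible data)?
Yes, equivalent

Both queries return: [('Frank',), ('Ivan',)]

Reason: OR vs IN are equivalent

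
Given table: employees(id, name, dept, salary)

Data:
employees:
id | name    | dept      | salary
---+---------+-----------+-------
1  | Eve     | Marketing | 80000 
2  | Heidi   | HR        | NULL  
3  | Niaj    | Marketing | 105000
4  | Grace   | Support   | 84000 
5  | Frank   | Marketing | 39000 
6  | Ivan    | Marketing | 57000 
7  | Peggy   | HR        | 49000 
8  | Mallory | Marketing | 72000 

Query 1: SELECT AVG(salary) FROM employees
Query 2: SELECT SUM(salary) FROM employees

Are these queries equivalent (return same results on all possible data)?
No, not equivalent

Query 1 returns: [(69428.57142857143,)]
Query 2 returns: [(486000,)]

Reason: AVG vs SUM give different aggregate values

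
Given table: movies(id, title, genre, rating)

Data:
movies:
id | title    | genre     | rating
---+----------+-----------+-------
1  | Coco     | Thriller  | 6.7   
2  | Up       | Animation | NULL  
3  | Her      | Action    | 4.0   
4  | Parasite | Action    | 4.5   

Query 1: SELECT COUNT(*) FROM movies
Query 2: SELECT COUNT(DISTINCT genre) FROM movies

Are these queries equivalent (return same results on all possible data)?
No, not equivalent

Query 1 returns: [(4,)]
Query 2 returns: [(3,)]

Reason: COUNT(*) counts rows, COUNT(DISTINCT genre) counts unique genres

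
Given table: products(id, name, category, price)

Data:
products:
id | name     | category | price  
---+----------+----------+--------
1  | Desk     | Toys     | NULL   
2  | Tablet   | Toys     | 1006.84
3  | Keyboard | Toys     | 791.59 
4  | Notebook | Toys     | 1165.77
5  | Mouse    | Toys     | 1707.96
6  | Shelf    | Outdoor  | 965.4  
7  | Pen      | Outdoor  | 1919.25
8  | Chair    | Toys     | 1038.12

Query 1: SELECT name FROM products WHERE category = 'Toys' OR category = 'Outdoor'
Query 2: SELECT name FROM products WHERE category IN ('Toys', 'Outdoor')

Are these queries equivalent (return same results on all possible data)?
Yes, equivalent

Both queries return: [('Chair',), ('Desk',), ('Keyboard',), ('Mouse',), ('Notebook',), ('Pen',), ('Shelf',), ('Tablet',)]

Reason: OR vs IN are equivalent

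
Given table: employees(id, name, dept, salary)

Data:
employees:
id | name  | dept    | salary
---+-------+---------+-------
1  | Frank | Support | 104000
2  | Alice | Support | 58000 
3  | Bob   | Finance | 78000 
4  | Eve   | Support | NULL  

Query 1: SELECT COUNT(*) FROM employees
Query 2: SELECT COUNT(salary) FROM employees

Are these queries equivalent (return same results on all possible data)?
No, not equivalent

Query 1 returns: [(4,)]
Query 2 returns: [(3,)]

Reason: COUNT(*) includes NULLs, COUNT(column) excludes them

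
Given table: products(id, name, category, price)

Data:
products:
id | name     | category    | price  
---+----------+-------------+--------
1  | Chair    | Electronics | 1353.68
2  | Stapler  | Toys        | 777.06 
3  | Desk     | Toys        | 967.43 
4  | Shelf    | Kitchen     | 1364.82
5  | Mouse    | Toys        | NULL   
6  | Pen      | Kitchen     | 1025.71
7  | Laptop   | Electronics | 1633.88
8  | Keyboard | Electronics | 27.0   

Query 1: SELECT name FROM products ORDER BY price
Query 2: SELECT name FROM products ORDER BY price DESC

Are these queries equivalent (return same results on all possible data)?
No, not equivalent

Query 1 returns: [('Mouse',), ('Keyboard',), ('Stapler',), ('Desk',), ('Pen',), ('Chair',), ('Shelf',), ('Laptop',)]
Query 2 returns: [('Laptop',), ('Shelf',), ('Chair',), ('Pen',), ('Desk',), ('Stapler',), ('Keyboard',), ('Mouse',)]

Reason: ASC vs DESC gives opposite ordering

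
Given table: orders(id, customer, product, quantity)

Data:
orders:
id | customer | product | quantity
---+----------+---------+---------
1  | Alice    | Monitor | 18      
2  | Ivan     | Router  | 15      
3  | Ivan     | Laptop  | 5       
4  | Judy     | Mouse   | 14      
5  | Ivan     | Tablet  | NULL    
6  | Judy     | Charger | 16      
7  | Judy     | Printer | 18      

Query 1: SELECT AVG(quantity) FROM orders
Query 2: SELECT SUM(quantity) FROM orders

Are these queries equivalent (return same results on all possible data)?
No, not equivalent

Query 1 returns: [(14.333333333333334,)]
Query 2 returns: [(86,)]

Reason: AVG vs SUM give different aggregate values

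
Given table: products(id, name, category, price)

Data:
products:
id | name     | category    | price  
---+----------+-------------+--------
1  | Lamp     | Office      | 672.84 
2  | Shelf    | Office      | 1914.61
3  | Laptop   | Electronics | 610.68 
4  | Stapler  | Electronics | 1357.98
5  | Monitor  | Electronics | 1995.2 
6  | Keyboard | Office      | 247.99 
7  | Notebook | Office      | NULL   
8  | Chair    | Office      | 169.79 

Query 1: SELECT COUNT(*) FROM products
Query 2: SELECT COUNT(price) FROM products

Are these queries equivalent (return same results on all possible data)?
No, not equivalent

Query 1 returns: [(8,)]
Query 2 returns: [(7,)]

Reason: COUNT(*) includes NULLs, COUNT(column) excludes them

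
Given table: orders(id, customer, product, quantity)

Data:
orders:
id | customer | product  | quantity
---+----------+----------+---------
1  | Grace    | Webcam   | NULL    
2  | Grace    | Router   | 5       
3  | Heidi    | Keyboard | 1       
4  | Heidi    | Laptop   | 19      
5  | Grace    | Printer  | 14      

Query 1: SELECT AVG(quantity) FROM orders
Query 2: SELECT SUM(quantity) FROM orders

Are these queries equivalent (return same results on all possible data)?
No, not equivalent

Query 1 returns: [(9.75,)]
Query 2 returns: [(39,)]

Reason: AVG vs SUM give different aggregate values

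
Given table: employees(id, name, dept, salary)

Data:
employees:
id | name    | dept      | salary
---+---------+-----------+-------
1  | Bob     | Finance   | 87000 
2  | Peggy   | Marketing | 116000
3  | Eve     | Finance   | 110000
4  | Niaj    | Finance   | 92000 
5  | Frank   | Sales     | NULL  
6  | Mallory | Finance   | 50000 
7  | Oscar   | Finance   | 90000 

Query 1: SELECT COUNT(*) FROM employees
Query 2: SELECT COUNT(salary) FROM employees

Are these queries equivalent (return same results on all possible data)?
No, not equivalent

Query 1 returns: [(7,)]
Query 2 returns: [(6,)]

Reason: COUNT(*) includes NULLs, COUNT(column) excludes them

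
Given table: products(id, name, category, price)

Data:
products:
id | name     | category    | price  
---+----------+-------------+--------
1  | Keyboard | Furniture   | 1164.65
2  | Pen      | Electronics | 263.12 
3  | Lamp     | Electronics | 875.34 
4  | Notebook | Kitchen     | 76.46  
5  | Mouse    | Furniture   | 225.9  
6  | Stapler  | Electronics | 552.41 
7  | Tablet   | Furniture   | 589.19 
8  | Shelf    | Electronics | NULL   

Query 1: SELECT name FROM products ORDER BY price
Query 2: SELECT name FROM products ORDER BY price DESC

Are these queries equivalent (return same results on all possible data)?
No, not equivalent

Query 1 returns: [('Shelf',), ('Notebook',), ('Mouse',), ('Pen',), ('Stapler',), ('Tablet',), ('Lamp',), ('Keyboard',)]
Query 2 returns: [('Keyboard',), ('Lamp',), ('Tablet',), ('Stapler',), ('Pen',), ('Mouse',), ('Notebook',), ('Shelf',)]

Reason: ASC vs DESC gives opposite ordering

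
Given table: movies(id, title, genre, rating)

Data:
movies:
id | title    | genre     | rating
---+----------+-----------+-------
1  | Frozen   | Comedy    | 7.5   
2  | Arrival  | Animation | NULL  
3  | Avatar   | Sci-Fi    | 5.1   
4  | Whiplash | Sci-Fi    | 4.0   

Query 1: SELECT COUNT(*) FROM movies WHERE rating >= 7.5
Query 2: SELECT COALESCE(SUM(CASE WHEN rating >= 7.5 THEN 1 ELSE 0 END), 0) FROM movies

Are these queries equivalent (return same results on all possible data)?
Yes, equivalent

Both queries return: [(1,)]

Reason: COUNT with WHERE vs conditional SUM (COALESCE handles empty-table NULL)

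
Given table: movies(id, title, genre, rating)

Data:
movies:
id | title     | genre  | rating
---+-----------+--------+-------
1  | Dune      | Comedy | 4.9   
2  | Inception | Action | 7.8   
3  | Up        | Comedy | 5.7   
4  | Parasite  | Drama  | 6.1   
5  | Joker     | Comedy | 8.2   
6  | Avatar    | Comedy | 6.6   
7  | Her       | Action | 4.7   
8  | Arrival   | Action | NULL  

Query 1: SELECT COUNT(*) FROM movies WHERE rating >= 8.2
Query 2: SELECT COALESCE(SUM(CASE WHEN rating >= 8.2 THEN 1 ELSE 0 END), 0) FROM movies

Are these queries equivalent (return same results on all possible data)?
Yes, equivalent

Both queries return: [(1,)]

Reason: COUNT with WHERE vs conditional SUM (COALESCE handles empty-table NULL)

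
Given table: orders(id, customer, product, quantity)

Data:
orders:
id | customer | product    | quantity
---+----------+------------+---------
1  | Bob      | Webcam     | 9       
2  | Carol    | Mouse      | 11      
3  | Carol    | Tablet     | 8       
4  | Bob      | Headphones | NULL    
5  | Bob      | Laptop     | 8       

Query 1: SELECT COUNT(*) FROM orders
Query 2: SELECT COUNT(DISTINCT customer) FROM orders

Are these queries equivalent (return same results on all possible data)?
No, not equivalent

Query 1 returns: [(5,)]
Query 2 returns: [(2,)]

Reason: COUNT(*) counts rows, COUNT(DISTINCT customer) counts unique customers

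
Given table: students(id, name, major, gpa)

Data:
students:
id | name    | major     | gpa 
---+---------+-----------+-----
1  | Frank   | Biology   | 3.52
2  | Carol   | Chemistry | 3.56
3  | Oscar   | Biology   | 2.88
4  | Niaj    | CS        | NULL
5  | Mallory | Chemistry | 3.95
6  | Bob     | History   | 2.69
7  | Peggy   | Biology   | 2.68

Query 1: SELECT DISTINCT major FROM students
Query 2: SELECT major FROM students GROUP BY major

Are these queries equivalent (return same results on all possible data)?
Yes, equivalent

Both queries return: [('Biology',), ('CS',), ('Chemistry',), ('History',)]

Reason: Both get unique majors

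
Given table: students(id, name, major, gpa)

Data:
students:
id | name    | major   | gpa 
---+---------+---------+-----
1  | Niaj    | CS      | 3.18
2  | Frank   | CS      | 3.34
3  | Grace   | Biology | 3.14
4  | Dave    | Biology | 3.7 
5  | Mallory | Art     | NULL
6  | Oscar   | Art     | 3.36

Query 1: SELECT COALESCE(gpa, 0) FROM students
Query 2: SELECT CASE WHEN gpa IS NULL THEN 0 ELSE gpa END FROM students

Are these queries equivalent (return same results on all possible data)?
Yes, equivalent

Both queries return: [(0,), (3.14,), (3.18,), (3.34,), (3.36,), (3.7,)]

Reason: COALESCE vs CASE for NULL handling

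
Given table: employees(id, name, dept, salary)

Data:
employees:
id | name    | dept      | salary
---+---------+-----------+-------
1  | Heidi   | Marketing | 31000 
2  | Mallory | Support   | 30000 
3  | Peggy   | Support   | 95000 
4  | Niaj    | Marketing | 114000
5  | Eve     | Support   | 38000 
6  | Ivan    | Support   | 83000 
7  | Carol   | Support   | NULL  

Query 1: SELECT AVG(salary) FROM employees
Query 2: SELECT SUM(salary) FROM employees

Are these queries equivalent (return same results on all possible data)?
No, not equivalent

Query 1 returns: [(65166.666666666664,)]
Query 2 returns: [(391000,)]

Reason: AVG vs SUM give different aggregate values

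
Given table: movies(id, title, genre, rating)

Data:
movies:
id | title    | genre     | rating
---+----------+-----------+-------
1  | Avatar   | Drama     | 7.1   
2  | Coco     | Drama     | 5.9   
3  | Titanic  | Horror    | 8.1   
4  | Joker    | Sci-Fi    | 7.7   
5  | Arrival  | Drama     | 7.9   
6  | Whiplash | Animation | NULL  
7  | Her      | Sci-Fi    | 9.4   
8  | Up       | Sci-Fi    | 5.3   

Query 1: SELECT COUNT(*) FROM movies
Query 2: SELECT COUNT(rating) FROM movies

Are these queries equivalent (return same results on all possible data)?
No, not equivalent

Query 1 returns: [(8,)]
Query 2 returns: [(7,)]

Reason: COUNT(*) includes NULLs, COUNT(column) excludes them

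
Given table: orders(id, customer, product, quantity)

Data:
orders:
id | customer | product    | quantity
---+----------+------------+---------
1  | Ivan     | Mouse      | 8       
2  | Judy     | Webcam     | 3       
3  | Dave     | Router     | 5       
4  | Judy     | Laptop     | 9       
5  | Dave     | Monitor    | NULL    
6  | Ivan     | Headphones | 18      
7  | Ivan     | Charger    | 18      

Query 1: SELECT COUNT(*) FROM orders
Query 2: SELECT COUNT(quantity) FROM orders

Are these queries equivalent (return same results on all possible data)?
No, not equivalent

Query 1 returns: [(7,)]
Query 2 returns: [(6,)]

Reason: COUNT(*) includes NULLs, COUNT(column) excludes them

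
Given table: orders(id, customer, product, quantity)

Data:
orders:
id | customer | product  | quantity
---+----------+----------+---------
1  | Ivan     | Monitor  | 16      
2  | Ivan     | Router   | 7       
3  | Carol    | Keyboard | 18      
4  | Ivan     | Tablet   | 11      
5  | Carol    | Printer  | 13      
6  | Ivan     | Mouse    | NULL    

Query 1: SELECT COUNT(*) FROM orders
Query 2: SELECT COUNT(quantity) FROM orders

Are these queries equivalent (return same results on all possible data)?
No, not equivalent

Query 1 returns: [(6,)]
Query 2 returns: [(5,)]

Reason: COUNT(*) includes NULLs, COUNT(column) excludes them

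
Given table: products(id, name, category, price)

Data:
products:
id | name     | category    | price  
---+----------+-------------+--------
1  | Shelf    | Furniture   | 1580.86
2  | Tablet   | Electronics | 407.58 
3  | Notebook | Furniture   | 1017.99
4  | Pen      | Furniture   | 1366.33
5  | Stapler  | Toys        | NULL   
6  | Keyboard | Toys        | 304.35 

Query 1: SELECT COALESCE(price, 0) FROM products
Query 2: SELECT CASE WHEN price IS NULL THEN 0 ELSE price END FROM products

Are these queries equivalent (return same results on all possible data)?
Yes, equivalent

Both queries return: [(0,), (304.35,), (407.58,), (1017.99,), (1366.33,), (1580.86,)]

Reason: COALESCE vs CASE for NULL handling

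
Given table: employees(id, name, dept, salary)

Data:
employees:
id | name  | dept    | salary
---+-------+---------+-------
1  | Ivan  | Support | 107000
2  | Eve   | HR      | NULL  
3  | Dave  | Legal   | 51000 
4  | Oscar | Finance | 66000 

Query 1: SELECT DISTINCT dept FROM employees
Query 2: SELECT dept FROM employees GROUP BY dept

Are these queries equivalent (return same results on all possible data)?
Yes, equivalent

Both queries return: [('Finance',), ('HR',), ('Legal',), ('Support',)]

Reason: Both get unique depts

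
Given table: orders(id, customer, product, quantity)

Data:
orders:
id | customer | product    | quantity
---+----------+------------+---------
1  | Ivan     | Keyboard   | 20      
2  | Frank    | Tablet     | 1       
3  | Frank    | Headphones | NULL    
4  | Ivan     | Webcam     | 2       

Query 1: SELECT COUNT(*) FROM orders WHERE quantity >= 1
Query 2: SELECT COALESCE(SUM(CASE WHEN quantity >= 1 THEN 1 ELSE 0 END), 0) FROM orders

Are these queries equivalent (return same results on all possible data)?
Yes, equivalent

Both queries return: [(3,)]

Reason: COUNT with WHERE vs conditional SUM (COALESCE handles empty-table NULL)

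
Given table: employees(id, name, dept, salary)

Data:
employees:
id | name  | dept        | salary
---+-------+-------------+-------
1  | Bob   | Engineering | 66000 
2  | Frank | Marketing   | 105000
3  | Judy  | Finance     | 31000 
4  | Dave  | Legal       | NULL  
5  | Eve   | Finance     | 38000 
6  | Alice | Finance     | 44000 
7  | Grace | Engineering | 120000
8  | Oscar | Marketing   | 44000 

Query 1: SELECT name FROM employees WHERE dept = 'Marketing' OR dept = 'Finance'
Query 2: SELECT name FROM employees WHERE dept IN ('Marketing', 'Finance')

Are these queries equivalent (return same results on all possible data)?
Yes, equivalent

Both queries return: [('Alice',), ('Eve',), ('Frank',), ('Judy',), ('Oscar',)]

Reason: OR vs IN are equivalent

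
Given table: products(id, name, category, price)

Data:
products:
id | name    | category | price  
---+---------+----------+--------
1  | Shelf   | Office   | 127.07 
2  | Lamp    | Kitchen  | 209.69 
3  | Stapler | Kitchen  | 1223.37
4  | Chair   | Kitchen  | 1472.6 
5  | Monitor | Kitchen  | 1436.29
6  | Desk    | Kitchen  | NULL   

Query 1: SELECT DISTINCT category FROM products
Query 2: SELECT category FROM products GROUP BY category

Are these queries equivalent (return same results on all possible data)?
Yes, equivalent

Both queries return: [('Kitchen',), ('Office',)]

Reason: Both get unique categorys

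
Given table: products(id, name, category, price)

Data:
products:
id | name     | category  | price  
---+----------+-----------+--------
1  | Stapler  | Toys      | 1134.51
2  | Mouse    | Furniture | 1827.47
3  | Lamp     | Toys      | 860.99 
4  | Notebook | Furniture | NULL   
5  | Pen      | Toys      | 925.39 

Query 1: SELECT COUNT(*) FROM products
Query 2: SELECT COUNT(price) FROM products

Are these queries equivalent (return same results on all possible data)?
No, not equivalent

Query 1 returns: [(5,)]
Query 2 returns: [(4,)]

Reason: COUNT(*) includes NULLs, COUNT(column) excludes them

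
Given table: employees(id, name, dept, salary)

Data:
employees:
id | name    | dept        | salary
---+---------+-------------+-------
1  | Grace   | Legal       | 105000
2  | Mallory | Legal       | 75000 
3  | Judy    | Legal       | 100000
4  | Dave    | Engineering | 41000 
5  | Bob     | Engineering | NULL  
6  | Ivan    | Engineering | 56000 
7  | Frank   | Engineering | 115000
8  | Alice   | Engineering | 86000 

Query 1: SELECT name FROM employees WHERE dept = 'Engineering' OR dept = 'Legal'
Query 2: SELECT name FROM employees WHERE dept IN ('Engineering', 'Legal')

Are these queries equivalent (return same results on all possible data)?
Yes, equivalent

Both queries return: [('Alice',), ('Bob',), ('Dave',), ('Frank',), ('Grace',), ('Ivan',), ('Judy',), ('Mallory',)]

Reason: OR vs IN are equivalent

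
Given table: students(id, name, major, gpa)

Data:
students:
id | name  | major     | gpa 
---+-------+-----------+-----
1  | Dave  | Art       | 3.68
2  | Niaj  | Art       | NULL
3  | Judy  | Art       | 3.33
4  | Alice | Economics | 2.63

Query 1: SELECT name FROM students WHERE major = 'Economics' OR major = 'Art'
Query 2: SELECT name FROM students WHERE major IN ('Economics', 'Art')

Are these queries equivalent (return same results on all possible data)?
Yes, equivalent

Both queries return: [('Alice',), ('Dave',), ('Judy',), ('Niaj',)]

Reason: OR vs IN are equivalent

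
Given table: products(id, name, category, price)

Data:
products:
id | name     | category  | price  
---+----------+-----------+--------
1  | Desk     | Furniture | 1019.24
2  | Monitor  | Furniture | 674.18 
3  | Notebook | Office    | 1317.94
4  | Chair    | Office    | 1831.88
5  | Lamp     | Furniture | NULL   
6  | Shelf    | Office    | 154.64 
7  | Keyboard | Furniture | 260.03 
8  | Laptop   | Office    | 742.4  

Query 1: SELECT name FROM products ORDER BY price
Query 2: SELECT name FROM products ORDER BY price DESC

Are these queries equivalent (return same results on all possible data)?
No, not equivalent

Query 1 returns: [('Lamp',), ('Shelf',), ('Keyboard',), ('Monitor',), ('Laptop',), ('Desk',), ('Notebook',), ('Chair',)]
Query 2 returns: [('Chair',), ('Notebook',), ('Desk',), ('Laptop',), ('Monitor',), ('Keyboard',), ('Shelf',), ('Lamp',)]

Reason: ASC vs DESC gives opposite ordering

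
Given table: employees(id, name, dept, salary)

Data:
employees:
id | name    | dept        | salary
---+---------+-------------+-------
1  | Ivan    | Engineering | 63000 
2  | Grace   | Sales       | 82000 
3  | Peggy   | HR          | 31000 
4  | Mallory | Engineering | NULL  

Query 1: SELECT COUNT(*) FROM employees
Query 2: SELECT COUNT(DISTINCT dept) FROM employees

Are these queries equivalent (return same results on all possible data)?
No, not equivalent

Query 1 returns: [(4,)]
Query 2 returns: [(3,)]

Reason: COUNT(*) counts rows, COUNT(DISTINCT dept) counts unique depts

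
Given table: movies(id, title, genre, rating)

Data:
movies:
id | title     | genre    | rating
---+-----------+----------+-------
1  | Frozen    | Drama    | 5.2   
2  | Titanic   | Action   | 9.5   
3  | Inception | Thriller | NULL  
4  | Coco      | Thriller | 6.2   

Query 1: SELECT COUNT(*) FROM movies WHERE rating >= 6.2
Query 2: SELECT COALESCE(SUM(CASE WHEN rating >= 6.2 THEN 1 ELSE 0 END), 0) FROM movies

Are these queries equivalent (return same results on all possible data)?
Yes, equivalent

Both queries return: [(2,)]

Reason: COUNT with WHERE vs conditional SUM (COALESCE handles empty-table NULL)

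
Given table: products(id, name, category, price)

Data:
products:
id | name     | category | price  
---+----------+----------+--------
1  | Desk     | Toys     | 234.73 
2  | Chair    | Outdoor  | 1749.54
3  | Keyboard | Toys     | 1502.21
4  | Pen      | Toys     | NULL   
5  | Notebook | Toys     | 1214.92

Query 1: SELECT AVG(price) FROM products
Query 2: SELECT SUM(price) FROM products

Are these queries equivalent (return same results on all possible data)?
No, not equivalent

Query 1 returns: [(1175.35,)]
Query 2 returns: [(4701.4,)]

Reason: AVG vs SUM give different aggregate values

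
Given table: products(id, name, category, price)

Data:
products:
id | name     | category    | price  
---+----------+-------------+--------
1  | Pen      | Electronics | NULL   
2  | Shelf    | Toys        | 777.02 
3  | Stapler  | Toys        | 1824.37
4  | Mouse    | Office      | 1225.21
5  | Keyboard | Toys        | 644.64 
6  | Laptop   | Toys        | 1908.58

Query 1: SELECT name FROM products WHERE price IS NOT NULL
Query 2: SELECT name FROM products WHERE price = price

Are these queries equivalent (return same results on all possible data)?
Yes, equivalent

Both queries return: [('Keyboard',), ('Laptop',), ('Mouse',), ('Shelf',), ('Stapler',)]

Reason: IS NOT NULL vs self-equality (both exclude NULLs)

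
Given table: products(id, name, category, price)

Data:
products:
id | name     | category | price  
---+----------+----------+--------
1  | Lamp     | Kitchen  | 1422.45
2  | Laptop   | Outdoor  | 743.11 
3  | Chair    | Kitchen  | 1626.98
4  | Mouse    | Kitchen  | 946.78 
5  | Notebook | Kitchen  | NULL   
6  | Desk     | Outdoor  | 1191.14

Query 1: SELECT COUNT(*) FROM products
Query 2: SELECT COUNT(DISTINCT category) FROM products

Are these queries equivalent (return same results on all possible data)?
No, not equivalent

Query 1 returns: [(6,)]
Query 2 returns: [(2,)]

Reason: COUNT(*) counts rows, COUNT(DISTINCT category) counts unique categorys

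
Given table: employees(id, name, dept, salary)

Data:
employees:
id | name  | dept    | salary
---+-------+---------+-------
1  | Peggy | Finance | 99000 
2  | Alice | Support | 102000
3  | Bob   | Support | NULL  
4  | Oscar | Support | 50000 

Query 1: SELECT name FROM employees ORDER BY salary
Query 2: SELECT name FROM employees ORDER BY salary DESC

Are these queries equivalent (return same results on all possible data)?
No, not equivalent

Query 1 returns: [('Bob',), ('Oscar',), ('Peggy',), ('Alice',)]
Query 2 returns: [('Alice',), ('Peggy',), ('Oscar',), ('Bob',)]

Reason: ASC vs DESC gives opposite ordering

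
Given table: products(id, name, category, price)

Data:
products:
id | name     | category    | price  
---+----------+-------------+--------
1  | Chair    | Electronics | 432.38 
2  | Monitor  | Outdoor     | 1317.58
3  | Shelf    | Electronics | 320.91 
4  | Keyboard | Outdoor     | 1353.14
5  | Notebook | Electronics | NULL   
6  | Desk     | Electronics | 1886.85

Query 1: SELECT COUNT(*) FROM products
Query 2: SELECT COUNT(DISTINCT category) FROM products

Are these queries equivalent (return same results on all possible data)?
No, not equivalent

Query 1 returns: [(6,)]
Query 2 returns: [(2,)]

Reason: COUNT(*) counts rows, COUNT(DISTINCT category) counts unique categorys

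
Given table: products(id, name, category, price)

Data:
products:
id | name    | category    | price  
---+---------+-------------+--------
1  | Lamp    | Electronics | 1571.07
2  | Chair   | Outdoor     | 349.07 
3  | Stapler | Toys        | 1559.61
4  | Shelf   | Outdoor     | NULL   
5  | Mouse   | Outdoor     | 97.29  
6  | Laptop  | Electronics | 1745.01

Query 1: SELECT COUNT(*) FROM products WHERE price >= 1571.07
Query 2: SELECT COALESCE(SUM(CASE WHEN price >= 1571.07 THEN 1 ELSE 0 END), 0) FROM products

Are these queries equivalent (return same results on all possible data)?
Yes, equivalent

Both queries return: [(2,)]

Reason: COUNT with WHERE vs conditional SUM (COALESCE handles empty-table NULL)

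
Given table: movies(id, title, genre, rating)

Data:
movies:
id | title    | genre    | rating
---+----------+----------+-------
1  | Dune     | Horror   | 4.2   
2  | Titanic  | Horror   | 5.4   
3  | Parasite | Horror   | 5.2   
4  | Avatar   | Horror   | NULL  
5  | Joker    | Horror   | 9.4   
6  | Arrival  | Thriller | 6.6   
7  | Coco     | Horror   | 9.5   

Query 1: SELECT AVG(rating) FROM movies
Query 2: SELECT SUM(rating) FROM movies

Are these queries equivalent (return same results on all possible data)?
No, not equivalent

Query 1 returns: [(6.716666666666666,)]
Query 2 returns: [(40.3,)]

Reason: AVG vs SUM give different aggregate values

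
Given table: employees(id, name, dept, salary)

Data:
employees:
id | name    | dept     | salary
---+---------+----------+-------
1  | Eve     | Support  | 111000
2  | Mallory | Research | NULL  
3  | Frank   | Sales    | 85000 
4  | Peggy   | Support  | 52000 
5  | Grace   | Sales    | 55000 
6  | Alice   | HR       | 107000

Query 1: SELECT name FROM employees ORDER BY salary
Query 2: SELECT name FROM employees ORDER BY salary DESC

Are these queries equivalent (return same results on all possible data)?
No, not equivalent

Query 1 returns: [('Mallory',), ('Peggy',), ('Grace',), ('Frank',), ('Alice',), ('Eve',)]
Query 2 returns: [('Eve',), ('Alice',), ('Frank',), ('Grace',), ('Peggy',), ('Mallory',)]

Reason: ASC vs DESC gives opposite ordering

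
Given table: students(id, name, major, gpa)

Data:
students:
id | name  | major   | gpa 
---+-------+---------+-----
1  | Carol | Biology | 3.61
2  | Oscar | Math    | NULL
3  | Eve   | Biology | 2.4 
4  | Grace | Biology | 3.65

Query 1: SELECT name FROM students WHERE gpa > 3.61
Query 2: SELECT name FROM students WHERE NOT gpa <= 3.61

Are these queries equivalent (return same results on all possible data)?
Yes, equivalent

Both queries return: [('Grace',)]

Reason: Both filter gpa > 3.61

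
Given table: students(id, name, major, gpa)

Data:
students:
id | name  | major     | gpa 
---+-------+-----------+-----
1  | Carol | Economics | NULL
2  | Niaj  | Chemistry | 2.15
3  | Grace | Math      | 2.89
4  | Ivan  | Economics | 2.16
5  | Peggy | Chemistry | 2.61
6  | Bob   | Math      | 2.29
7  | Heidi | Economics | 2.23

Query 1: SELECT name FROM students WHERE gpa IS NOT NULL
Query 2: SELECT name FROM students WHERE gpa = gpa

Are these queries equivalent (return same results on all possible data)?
Yes, equivalent

Both queries return: [('Bob',), ('Grace',), ('Heidi',), ('Ivan',), ('Niaj',), ('Peggy',)]

Reason: IS NOT NULL vs self-equality (both exclude NULLs)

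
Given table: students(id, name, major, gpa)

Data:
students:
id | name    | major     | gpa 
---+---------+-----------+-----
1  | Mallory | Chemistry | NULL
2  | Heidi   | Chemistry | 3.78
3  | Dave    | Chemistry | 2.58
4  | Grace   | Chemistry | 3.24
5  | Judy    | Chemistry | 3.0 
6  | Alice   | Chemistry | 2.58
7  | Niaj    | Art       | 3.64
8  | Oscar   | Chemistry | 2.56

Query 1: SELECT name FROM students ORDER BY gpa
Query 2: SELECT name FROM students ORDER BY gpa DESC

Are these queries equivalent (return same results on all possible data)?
No, not equivalent

Query 1 returns: [('Mallory',), ('Oscar',), ('Dave',), ('Alice',), ('Judy',), ('Grace',), ('Niaj',), ('Heidi',)]
Query 2 returns: [('Heidi',), ('Niaj',), ('Grace',), ('Judy',), ('Dave',), ('Alice',), ('Oscar',), ('Mallory',)]

Reason: ASC vs DESC gives opposite ordering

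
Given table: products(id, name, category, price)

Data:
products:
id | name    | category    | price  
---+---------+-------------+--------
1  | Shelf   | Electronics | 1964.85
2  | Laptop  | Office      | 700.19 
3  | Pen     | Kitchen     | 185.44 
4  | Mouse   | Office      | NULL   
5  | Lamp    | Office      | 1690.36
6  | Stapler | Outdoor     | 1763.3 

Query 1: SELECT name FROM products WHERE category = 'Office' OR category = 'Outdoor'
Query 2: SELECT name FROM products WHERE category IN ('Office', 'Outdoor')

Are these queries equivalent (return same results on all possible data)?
Yes, equivalent

Both queries return: [('Lamp',), ('Laptop',), ('Mouse',), ('Stapler',)]

Reason: OR vs IN are equivalent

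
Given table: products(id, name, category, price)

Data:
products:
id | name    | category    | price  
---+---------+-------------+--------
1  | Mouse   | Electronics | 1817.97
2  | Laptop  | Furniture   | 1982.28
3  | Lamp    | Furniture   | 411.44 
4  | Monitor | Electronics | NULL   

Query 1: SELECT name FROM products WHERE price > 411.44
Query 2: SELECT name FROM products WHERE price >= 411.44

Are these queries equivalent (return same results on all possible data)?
No, not equivalent

Query 1 returns: [('Mouse',), ('Laptop',)]
Query 2 returns: [('Mouse',), ('Laptop',), ('Lamp',)]

Reason: > vs >= gives different results when price = 411.44 exists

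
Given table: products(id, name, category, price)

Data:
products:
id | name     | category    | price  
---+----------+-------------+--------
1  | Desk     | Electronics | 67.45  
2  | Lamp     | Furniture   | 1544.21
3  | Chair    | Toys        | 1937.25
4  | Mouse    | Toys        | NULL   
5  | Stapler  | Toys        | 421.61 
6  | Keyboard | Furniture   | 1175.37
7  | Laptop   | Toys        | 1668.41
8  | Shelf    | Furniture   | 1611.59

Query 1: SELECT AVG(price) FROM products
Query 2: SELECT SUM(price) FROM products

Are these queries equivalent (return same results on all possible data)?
No, not equivalent

Query 1 returns: [(1203.6985714285713,)]
Query 2 returns: [(8425.89,)]

Reason: AVG vs SUM give different aggregate values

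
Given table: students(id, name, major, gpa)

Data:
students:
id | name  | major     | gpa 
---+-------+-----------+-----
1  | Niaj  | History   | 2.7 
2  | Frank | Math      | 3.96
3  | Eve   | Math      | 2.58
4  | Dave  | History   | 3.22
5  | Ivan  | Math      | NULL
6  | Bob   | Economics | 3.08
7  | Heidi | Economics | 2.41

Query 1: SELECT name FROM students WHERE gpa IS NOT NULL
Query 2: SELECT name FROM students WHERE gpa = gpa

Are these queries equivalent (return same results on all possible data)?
Yes, equivalent

Both queries return: [('Bob',), ('Dave',), ('Eve',), ('Frank',), ('Heidi',), ('Niaj',)]

Reason: IS NOT NULL vs self-equality (both exclude NULLs)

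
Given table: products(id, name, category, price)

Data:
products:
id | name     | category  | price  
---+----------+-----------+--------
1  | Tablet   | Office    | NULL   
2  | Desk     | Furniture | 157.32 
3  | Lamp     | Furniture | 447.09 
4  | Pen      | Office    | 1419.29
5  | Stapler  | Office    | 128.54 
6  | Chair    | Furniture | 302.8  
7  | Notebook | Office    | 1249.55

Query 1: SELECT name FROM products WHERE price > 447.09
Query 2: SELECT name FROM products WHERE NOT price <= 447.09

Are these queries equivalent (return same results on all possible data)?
Yes, equivalent

Both queries return: [('Notebook',), ('Pen',)]

Reason: Both filter price > 447.09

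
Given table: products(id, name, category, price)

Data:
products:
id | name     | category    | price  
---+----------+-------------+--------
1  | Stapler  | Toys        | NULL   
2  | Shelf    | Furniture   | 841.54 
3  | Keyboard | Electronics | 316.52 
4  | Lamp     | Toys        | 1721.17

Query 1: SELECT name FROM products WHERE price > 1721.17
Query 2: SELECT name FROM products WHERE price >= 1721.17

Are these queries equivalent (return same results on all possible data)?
No, not equivalent

Query 1 returns: []
Query 2 returns: [('Lamp',)]

Reason: > vs >= gives different results when price = 1721.17 exists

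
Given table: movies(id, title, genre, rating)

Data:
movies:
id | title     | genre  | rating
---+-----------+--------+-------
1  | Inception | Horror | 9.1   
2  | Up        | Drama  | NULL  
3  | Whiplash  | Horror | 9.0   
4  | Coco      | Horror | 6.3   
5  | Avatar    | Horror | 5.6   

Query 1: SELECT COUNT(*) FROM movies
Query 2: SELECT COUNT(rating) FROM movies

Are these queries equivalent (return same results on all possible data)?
No, not equivalent

Query 1 returns: [(5,)]
Query 2 returns: [(4,)]

Reason: COUNT(*) includes NULLs, COUNT(column) excludes them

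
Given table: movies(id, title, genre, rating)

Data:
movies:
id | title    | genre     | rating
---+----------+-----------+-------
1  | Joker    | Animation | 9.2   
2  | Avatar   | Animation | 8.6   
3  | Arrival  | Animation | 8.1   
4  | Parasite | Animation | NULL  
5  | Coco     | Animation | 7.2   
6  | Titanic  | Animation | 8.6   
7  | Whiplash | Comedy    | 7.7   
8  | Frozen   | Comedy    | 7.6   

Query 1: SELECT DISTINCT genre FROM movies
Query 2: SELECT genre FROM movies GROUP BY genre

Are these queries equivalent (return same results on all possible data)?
Yes, equivalent

Both queries return: [('Animation',), ('Comedy',)]

Reason: Both get unique genres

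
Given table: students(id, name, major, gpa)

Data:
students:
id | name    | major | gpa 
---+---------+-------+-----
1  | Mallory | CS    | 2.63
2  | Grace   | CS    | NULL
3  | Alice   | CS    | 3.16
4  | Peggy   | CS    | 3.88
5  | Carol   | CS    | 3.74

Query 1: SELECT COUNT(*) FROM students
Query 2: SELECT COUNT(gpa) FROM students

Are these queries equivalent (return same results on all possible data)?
No, not equivalent

Query 1 returns: [(5,)]
Query 2 returns: [(4,)]

Reason: COUNT(*) includes NULLs, COUNT(column) excludes them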